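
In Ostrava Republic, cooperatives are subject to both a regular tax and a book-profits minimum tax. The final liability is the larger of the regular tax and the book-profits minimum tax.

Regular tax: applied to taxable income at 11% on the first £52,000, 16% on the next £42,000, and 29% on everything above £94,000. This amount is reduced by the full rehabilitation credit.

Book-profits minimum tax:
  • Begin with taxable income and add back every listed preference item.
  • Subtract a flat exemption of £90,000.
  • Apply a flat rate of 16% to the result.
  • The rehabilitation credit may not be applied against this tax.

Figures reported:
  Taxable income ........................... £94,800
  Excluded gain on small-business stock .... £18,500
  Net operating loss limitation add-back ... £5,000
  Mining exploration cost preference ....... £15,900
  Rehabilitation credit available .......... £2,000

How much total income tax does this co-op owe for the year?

£10,672

Regular tax:
  £52,000 × 11% = £5,720
  £42,000 × 16% = £6,720
  £800 × 29% = £232
  → £12,672
  Less rehabilitation credit £2,000 → £10,672

Book-profits minimum tax:
  Adjusted income: £94,800 + £18,500 + £5,000 + £15,900 = £134,200
  Less exemption £90,000 → base £44,200
  £44,200 × 16% = £7,072

£10,672 > £7,072, so the regular tax governs.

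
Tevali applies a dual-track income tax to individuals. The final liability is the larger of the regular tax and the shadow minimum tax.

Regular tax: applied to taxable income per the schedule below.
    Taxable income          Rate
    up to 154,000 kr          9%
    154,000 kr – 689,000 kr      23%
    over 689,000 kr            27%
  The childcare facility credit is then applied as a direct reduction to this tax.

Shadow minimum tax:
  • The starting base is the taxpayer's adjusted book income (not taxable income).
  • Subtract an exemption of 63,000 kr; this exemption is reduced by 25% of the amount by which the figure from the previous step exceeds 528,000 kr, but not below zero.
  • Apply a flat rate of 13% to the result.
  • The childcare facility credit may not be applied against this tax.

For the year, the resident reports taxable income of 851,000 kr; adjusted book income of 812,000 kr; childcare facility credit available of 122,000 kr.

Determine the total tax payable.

Shadow minimum tax:
  Base (adjusted book income): 812,000 kr
  Exemption: 25% × (812,000 kr − 528,000 kr) = 71,000 kr ≥ 63,000 kr, so the exemption is fully phased out
  Base: 812,000 kr − 0 kr = 812,000 kr
  812,000 kr × 13% = 105,560 kr

Regular tax:
  154,000 kr × 9% = 13,860 kr
  535,000 kr × 23% = 123,050 kr
  162,000 kr × 27% = 43,740 kr
  → 180,650 kr
  Less childcare facility credit 122,000 kr → 58,650 kr

105,560 kr > 58,650 kr, so the shadow minimum tax is the binding amount.

105,560 kr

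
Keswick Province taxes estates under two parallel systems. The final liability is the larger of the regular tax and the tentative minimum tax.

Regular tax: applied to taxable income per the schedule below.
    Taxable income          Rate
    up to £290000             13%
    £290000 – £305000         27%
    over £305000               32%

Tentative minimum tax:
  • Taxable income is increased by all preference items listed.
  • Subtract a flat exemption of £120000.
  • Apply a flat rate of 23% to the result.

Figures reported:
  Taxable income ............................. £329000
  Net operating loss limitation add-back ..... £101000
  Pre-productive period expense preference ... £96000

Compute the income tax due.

£93380

Tentative minimum tax:
  Adjusted income: £329000 + £101000 + £96000 = £526000
  Less exemption £120000 → base £406000
  £406000 × 23% = £93380

Regular tax:
  £290000 × 13% = £37700
  £15000 × 27% = £4050
  £24000 × 32% = £7680
  → £49430

£93380 > £49430, so the tentative minimum tax is the binding amount.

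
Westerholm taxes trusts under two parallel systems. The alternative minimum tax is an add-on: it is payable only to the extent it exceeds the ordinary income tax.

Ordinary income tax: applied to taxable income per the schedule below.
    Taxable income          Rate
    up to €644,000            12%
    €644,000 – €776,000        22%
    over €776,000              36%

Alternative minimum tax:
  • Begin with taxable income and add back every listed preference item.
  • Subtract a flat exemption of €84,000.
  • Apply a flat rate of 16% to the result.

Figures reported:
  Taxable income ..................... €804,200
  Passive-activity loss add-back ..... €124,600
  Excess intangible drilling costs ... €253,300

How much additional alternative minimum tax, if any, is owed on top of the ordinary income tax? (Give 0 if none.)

Ordinary income tax:
  €644,000 × 12% = €77,280
  €132,000 × 22% = €29,040
  €28,200 × 36% = €10,152
  → €116,472

Alternative minimum tax:
  Adjusted income: €804,200 + €124,600 + €253,300 = €1,182,100
  Less exemption €84,000 → base €1,098,100
  €1,098,100 × 16% = €175,696

Excess of alternative minimum tax over ordinary income tax: €175,696 − €116,472 = €59,224.

€59,224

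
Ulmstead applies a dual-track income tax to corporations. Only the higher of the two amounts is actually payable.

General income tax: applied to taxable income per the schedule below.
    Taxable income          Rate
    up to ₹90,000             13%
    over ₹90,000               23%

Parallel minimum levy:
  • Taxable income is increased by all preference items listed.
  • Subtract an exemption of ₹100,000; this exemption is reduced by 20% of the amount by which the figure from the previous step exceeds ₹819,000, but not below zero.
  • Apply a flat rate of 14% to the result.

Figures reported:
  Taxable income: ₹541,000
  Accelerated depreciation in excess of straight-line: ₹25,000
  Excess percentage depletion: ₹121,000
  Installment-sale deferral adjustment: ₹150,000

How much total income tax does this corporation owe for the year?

₹115,430

Parallel minimum levy:
  Adjusted income: ₹541,000 + ₹25,000 + ₹121,000 + ₹150,000 = ₹837,000
  Exemption: ₹100,000 − 20% × (₹837,000 − ₹819,000) = ₹100,000 − ₹3,600 = ₹96,400
  Base: ₹837,000 − ₹96,400 = ₹740,600
  ₹740,600 × 14% = ₹103,684

General income tax:
  ₹90,000 × 13% = ₹11,700
  ₹451,000 × 23% = ₹103,730
  → ₹115,430

₹115,430 > ₹103,684, so the general income tax governs.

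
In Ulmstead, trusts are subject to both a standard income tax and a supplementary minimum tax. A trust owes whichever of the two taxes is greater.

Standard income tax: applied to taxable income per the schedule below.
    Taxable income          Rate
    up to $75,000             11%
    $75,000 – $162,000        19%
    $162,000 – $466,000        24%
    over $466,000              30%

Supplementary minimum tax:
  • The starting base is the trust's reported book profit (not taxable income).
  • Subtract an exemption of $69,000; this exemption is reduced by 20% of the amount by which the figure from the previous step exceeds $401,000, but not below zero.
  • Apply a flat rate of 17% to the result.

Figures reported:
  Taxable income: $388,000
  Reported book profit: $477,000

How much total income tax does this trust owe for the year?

Standard income tax:
  $75,000 × 11% = $8,250
  $87,000 × 19% = $16,530
  $226,000 × 24% = $54,240
  → $79,020

Supplementary minimum tax:
  Base (reported book profit): $477,000
  Exemption: $69,000 − 20% × ($477,000 − $401,000) = $69,000 − $15,200 = $53,800
  Base: $477,000 − $53,800 = $423,200
  $423,200 × 17% = $71,944

$79,020 > $71,944, so the standard income tax governs.

$79,020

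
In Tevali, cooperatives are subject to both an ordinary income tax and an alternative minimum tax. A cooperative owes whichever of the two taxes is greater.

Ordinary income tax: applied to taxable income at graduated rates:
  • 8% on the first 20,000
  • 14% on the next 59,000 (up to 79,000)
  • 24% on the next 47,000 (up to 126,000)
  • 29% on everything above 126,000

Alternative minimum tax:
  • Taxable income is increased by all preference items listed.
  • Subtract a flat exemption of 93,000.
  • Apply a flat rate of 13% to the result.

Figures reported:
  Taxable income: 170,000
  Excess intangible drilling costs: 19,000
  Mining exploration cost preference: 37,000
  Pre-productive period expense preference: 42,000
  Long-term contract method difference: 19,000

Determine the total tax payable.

33,900

Alternative minimum tax:
  Adjusted income: 170,000 + 19,000 + 37,000 + 42,000 + 19,000 = 287,000
  Less exemption 93,000 → base 194,000
  194,000 × 13% = 25,220

Ordinary income tax:
  20,000 × 8% = 1,600
  59,000 × 14% = 8,260
  47,000 × 24% = 11,280
  44,000 × 29% = 12,760
  → 33,900

33,900 > 25,220, so the ordinary income tax governs.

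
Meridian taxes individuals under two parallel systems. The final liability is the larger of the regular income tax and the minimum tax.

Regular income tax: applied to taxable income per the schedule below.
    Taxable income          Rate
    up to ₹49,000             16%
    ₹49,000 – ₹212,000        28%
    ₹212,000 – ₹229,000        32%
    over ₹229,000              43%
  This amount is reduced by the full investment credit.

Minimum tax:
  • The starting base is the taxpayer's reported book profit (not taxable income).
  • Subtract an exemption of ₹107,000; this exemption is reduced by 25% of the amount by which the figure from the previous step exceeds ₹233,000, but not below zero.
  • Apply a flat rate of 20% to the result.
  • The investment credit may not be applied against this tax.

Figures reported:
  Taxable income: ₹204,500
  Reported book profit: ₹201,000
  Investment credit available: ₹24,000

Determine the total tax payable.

Regular income tax:
  ₹49,000 × 16% = ₹7,840
  ₹155,500 × 28% = ₹43,540
  → ₹51,380
  Less investment credit ₹24,000 → ₹27,380

Minimum tax:
  Base (reported book profit): ₹201,000
  Exemption: ₹201,000 ≤ ₹233,000, so full ₹107,000 applies
  Base: ₹201,000 − ₹107,000 = ₹94,000
  ₹94,000 × 20% = ₹18,800

₹27,380 > ₹18,800, so the regular income tax governs.

₹27,380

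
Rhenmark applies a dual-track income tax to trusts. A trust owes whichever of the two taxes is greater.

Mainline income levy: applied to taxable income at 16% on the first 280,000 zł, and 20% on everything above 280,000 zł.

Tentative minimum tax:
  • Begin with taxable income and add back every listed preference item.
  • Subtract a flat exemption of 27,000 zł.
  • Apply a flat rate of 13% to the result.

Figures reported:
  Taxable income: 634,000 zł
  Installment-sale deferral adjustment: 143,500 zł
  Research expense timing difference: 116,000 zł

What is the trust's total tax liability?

115,600 zł

Tentative minimum tax:
  Adjusted income: 634,000 zł + 143,500 zł + 116,000 zł = 893,500 zł
  Less exemption 27,000 zł → base 866,500 zł
  866,500 zł × 13% = 112,645 zł

Mainline income levy:
  280,000 zł × 16% = 44,800 zł
  354,000 zł × 20% = 70,800 zł
  → 115,600 zł

115,600 zł > 112,645 zł, so the mainline income levy governs.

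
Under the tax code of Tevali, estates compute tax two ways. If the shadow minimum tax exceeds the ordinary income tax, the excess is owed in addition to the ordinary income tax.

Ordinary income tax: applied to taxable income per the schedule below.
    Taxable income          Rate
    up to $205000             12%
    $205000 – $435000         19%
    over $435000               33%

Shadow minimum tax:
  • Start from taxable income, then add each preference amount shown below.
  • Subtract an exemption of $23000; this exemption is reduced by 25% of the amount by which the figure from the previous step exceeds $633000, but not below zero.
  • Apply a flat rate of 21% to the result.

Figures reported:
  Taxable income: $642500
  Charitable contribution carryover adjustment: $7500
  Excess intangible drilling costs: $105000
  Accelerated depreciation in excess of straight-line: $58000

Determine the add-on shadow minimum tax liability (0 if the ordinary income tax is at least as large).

$33955

Shadow minimum tax:
  Adjusted income: $642500 + $7500 + $105000 + $58000 = $813000
  Exemption: 25% × ($813000 − $633000) = $45000 ≥ $23000, so the exemption is fully phased out
  Base: $813000 − $0 = $813000
  $813000 × 21% = $170730

Ordinary income tax:
  $205000 × 12% = $24600
  $230000 × 19% = $43700
  $207500 × 33% = $68475
  → $136775

Excess of shadow minimum tax over ordinary income tax: $170730 − $136775 = $33955.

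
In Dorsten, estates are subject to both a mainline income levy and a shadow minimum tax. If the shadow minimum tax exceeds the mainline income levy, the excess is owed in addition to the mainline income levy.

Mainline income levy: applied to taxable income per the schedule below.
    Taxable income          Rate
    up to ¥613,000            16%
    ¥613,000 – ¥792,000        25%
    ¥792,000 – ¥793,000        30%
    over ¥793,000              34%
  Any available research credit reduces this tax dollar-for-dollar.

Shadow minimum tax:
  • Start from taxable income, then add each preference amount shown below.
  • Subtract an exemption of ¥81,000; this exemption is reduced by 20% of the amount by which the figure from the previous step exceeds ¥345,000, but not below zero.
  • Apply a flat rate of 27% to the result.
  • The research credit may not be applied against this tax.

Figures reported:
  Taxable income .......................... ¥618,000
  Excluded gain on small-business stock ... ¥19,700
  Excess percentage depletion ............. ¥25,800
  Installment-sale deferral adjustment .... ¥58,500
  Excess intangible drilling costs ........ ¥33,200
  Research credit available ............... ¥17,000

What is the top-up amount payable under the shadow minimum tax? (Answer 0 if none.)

Mainline income levy:
  ¥613,000 × 16% = ¥98,080
  ¥5,000 × 25% = ¥1,250
  → ¥99,330
  Less research credit ¥17,000 → ¥82,330

Shadow minimum tax:
  Adjusted income: ¥618,000 + ¥19,700 + ¥25,800 + ¥58,500 + ¥33,200 = ¥755,200
  Exemption: 20% × (¥755,200 − ¥345,000) = ¥82,040 ≥ ¥81,000, so the exemption is fully phased out
  Base: ¥755,200 − ¥0 = ¥755,200
  ¥755,200 × 27% = ¥203,904

Excess of shadow minimum tax over mainline income levy: ¥203,904 − ¥82,330 = ¥121,574.

¥121,574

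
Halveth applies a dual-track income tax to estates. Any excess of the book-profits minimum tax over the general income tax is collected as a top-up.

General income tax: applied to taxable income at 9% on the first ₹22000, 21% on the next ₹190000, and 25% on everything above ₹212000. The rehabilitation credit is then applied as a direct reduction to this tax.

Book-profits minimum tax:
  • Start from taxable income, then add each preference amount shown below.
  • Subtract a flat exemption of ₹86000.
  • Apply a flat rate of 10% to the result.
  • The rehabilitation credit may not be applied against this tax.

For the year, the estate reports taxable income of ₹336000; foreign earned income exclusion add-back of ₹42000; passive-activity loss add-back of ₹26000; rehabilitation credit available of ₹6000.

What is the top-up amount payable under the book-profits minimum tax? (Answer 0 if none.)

General income tax:
  ₹22000 × 9% = ₹1980
  ₹190000 × 21% = ₹39900
  ₹124000 × 25% = ₹31000
  → ₹72880
  Less rehabilitation credit ₹6000 → ₹66880

Book-profits minimum tax:
  Adjusted income: ₹336000 + ₹42000 + ₹26000 = ₹404000
  Less exemption ₹86000 → base ₹318000
  ₹318000 × 10% = ₹31800

₹31800 ≤ ₹66880, so no add-on is due.

₹0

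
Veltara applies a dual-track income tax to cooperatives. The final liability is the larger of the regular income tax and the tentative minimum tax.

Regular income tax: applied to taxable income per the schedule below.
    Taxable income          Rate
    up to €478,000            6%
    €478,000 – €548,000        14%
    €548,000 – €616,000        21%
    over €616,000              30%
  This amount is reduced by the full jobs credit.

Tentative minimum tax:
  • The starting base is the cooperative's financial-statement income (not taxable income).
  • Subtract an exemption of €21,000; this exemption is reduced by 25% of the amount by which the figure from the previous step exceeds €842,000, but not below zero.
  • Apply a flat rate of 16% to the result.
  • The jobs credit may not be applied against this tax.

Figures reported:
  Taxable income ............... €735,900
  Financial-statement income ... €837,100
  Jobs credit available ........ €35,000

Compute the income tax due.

Regular income tax:
  €478,000 × 6% = €28,680
  €70,000 × 14% = €9,800
  €68,000 × 21% = €14,280
  €119,900 × 30% = €35,970
  → €88,730
  Less jobs credit €35,000 → €53,730

Tentative minimum tax:
  Base (financial-statement income): €837,100
  Exemption: €837,100 ≤ €842,000, so full €21,000 applies
  Base: €837,100 − €21,000 = €816,100
  €816,100 × 16% = €130,576

€130,576 > €53,730, so the tentative minimum tax is the binding amount.

€130,576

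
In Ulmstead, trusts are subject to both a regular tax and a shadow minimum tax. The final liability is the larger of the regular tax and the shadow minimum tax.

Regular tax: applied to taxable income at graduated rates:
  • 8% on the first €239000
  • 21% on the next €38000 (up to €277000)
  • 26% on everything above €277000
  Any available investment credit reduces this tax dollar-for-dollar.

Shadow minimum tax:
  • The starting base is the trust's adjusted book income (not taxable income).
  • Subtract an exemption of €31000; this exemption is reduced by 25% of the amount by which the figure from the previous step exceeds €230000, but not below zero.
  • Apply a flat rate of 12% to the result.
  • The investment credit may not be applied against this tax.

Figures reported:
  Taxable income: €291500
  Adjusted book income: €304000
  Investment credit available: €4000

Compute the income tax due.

€34980

Regular tax:
  €239000 × 8% = €19120
  €38000 × 21% = €7980
  €14500 × 26% = €3770
  → €30870
  Less investment credit €4000 → €26870

Shadow minimum tax:
  Base (adjusted book income): €304000
  Exemption: €31000 − 25% × (€304000 − €230000) = €31000 − €18500 = €12500
  Base: €304000 − €12500 = €291500
  €291500 × 12% = €34980

€34980 > €26870, so the shadow minimum tax is the binding amount.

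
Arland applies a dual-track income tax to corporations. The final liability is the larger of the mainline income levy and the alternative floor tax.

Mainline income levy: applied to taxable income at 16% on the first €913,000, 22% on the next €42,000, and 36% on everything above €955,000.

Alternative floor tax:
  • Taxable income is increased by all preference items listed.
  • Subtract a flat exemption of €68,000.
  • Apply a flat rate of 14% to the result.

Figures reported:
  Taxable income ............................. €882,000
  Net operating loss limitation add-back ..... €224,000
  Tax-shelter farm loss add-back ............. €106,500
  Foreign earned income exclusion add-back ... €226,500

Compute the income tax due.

Mainline income levy:
  €882,000 × 16% = €141,120

Alternative floor tax:
  Adjusted income: €882,000 + €224,000 + €106,500 + €226,500 = €1,439,000
  Less exemption €68,000 → base €1,371,000
  €1,371,000 × 14% = €191,940

€191,940 > €141,120, so the alternative floor tax is the binding amount.

€191,940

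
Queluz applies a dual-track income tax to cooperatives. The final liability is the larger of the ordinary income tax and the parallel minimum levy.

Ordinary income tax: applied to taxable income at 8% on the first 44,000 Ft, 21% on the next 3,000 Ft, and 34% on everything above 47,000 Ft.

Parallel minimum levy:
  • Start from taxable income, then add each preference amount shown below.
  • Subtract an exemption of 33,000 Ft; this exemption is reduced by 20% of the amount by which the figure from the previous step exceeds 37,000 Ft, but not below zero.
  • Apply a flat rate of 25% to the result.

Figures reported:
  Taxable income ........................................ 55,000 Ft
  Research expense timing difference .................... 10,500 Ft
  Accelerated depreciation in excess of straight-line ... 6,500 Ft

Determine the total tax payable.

11,500 Ft

Parallel minimum levy:
  Adjusted income: 55,000 Ft + 10,500 Ft + 6,500 Ft = 72,000 Ft
  Exemption: 33,000 Ft − 20% × (72,000 Ft − 37,000 Ft) = 33,000 Ft − 7,000 Ft = 26,000 Ft
  Base: 72,000 Ft − 26,000 Ft = 46,000 Ft
  46,000 Ft × 25% = 11,500 Ft

Ordinary income tax:
  44,000 Ft × 8% = 3,520 Ft
  3,000 Ft × 21% = 630 Ft
  8,000 Ft × 34% = 2,720 Ft
  → 6,870 Ft

11,500 Ft > 6,870 Ft, so the parallel minimum levy is the binding amount.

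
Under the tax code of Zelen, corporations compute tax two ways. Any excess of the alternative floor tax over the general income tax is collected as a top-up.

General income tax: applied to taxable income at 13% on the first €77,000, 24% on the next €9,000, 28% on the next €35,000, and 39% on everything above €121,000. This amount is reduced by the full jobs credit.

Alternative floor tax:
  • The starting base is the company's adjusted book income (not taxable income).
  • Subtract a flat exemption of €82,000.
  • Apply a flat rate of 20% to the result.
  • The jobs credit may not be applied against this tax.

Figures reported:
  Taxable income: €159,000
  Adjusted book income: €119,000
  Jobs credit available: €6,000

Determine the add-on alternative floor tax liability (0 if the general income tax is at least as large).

€0

General income tax:
  €77,000 × 13% = €10,010
  €9,000 × 24% = €2,160
  €35,000 × 28% = €9,800
  €38,000 × 39% = €14,820
  → €36,790
  Less jobs credit €6,000 → €30,790

Alternative floor tax:
  Base (adjusted book income): €119,000
  Less exemption €82,000 → base €37,000
  €37,000 × 20% = €7,400

€7,400 ≤ €30,790, so no add-on is due.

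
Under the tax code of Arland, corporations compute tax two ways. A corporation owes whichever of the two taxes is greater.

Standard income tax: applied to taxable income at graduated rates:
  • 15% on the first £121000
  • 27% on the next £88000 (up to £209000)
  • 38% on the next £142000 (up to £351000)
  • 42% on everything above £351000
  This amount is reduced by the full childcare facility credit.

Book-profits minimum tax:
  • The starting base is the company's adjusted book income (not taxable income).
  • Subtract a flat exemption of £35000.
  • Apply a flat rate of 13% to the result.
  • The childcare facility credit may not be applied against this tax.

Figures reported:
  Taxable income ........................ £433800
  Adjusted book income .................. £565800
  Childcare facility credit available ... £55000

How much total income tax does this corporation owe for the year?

£75646

Book-profits minimum tax:
  Base (adjusted book income): £565800
  Less exemption £35000 → base £530800
  £530800 × 13% = £69004

Standard income tax:
  £121000 × 15% = £18150
  £88000 × 27% = £23760
  £142000 × 38% = £53960
  £82800 × 42% = £34776
  → £130646
  Less childcare facility credit £55000 → £75646

£75646 > £69004, so the standard income tax governs.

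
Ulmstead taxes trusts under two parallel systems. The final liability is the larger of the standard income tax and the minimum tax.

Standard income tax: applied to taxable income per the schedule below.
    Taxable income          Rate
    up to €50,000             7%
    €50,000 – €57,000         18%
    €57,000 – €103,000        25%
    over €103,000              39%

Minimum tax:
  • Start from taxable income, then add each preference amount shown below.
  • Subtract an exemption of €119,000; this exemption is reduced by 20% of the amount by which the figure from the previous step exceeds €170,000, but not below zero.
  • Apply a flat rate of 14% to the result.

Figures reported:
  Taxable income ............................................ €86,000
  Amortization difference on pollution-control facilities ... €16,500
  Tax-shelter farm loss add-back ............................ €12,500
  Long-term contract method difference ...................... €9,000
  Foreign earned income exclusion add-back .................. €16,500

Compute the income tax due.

Standard income tax:
  €50,000 × 7% = €3,500
  €7,000 × 18% = €1,260
  €29,000 × 25% = €7,250
  → €12,010

Minimum tax:
  Adjusted income: €86,000 + €16,500 + €12,500 + €9,000 + €16,500 = €140,500
  Exemption: €140,500 ≤ €170,000, so full €119,000 applies
  Base: €140,500 − €119,000 = €21,500
  €21,500 × 14% = €3,010

€12,010 > €3,010, so the standard income tax governs.

€12,010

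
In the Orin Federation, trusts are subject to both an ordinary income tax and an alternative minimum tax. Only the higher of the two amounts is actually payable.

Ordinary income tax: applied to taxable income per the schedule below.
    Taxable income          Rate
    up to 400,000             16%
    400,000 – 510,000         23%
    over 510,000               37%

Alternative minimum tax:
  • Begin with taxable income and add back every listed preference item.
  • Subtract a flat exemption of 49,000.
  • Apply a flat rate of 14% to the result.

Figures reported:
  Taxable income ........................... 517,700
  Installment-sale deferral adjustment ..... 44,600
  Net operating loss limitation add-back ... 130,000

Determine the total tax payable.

Ordinary income tax:
  400,000 × 16% = 64,000
  110,000 × 23% = 25,300
  7,700 × 37% = 2,849
  → 92,149

Alternative minimum tax:
  Adjusted income: 517,700 + 44,600 + 130,000 = 692,300
  Less exemption 49,000 → base 643,300
  643,300 × 14% = 90,062

92,149 > 90,062, so the ordinary income tax governs.

92,149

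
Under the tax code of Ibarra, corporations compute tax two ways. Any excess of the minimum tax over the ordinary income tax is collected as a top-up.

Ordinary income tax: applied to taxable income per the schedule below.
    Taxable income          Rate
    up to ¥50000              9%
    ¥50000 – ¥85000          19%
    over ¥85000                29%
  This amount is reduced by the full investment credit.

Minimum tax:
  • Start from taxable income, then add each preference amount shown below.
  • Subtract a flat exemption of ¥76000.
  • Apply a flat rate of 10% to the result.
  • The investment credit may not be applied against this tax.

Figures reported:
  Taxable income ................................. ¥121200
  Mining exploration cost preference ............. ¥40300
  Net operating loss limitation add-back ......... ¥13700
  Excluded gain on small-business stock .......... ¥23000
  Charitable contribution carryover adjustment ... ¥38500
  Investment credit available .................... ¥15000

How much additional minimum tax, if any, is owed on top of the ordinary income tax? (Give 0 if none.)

Ordinary income tax:
  ¥50000 × 9% = ¥4500
  ¥35000 × 19% = ¥6650
  ¥36200 × 29% = ¥10498
  → ¥21648
  Less investment credit ¥15000 → ¥6648

Minimum tax:
  Adjusted income: ¥121200 + ¥40300 + ¥13700 + ¥23000 + ¥38500 = ¥236700
  Less exemption ¥76000 → base ¥160700
  ¥160700 × 10% = ¥16070

Excess of minimum tax over ordinary income tax: ¥16070 − ¥6648 = ¥9422.

¥9422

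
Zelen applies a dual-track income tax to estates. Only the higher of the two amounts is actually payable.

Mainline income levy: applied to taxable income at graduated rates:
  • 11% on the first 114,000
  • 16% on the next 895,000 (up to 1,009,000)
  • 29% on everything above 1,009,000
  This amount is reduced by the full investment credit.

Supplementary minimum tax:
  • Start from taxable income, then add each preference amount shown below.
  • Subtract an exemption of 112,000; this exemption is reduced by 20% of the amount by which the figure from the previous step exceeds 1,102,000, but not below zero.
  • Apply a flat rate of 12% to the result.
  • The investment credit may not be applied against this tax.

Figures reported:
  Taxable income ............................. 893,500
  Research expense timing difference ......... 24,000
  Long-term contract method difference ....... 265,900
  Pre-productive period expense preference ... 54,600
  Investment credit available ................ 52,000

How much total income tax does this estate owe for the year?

138,384

Supplementary minimum tax:
  Adjusted income: 893,500 + 24,000 + 265,900 + 54,600 = 1,238,000
  Exemption: 112,000 − 20% × (1,238,000 − 1,102,000) = 112,000 − 27,200 = 84,800
  Base: 1,238,000 − 84,800 = 1,153,200
  1,153,200 × 12% = 138,384

Mainline income levy:
  114,000 × 11% = 12,540
  779,500 × 16% = 124,720
  → 137,260
  Less investment credit 52,000 → 85,260

138,384 > 85,260, so the supplementary minimum tax is the binding amount.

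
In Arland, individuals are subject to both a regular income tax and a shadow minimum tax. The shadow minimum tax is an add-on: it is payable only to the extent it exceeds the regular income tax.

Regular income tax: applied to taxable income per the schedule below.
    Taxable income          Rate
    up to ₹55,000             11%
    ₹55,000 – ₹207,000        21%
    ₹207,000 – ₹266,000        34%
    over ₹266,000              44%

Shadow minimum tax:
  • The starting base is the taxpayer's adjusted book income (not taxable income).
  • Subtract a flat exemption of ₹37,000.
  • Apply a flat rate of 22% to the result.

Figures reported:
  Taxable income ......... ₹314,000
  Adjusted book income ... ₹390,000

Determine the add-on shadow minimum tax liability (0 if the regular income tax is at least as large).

₹0

Regular income tax:
  ₹55,000 × 11% = ₹6,050
  ₹152,000 × 21% = ₹31,920
  ₹59,000 × 34% = ₹20,060
  ₹48,000 × 44% = ₹21,120
  → ₹79,150

Shadow minimum tax:
  Base (adjusted book income): ₹390,000
  Less exemption ₹37,000 → base ₹353,000
  ₹353,000 × 22% = ₹77,660

₹77,660 ≤ ₹79,150, so no add-on is due.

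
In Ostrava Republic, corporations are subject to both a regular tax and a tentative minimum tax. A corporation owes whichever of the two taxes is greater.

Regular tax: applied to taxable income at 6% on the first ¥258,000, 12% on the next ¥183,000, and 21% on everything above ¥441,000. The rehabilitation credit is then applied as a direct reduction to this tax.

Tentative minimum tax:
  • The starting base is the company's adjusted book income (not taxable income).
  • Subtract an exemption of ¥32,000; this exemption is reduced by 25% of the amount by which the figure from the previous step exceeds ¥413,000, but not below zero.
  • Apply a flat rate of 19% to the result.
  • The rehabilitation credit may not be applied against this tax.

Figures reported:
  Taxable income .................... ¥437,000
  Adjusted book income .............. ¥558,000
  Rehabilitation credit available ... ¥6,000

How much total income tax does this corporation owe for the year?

¥106,020

Regular tax:
  ¥258,000 × 6% = ¥15,480
  ¥179,000 × 12% = ¥21,480
  → ¥36,960
  Less rehabilitation credit ¥6,000 → ¥30,960

Tentative minimum tax:
  Base (adjusted book income): ¥558,000
  Exemption: 25% × (¥558,000 − ¥413,000) = ¥36,250 ≥ ¥32,000, so the exemption is fully phased out
  Base: ¥558,000 − ¥0 = ¥558,000
  ¥558,000 × 19% = ¥106,020

¥106,020 > ¥30,960, so the tentative minimum tax is the binding amount.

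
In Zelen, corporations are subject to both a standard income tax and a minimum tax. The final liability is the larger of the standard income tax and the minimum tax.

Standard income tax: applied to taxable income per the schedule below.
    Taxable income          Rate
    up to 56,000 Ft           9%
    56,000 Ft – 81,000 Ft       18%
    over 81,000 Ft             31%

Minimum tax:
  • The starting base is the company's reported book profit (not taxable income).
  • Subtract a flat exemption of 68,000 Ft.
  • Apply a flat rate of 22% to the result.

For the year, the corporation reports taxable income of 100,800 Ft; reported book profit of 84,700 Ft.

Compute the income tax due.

Standard income tax:
  56,000 Ft × 9% = 5,040 Ft
  25,000 Ft × 18% = 4,500 Ft
  19,800 Ft × 31% = 6,138 Ft
  → 15,678 Ft

Minimum tax:
  Base (reported book profit): 84,700 Ft
  Less exemption 68,000 Ft → base 16,700 Ft
  16,700 Ft × 22% = 3,674 Ft

15,678 Ft > 3,674 Ft, so the standard income tax governs.

15,678 Ft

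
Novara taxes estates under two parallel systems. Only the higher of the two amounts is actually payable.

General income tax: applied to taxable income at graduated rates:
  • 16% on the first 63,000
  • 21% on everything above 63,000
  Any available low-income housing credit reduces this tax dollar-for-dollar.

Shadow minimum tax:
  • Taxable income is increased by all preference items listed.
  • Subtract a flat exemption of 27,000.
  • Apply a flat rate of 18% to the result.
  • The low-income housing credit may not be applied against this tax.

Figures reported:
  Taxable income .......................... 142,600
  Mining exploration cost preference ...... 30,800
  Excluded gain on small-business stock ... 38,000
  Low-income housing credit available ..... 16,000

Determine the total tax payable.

Shadow minimum tax:
  Adjusted income: 142,600 + 30,800 + 38,000 = 211,400
  Less exemption 27,000 → base 184,400
  184,400 × 18% = 33,192

General income tax:
  63,000 × 16% = 10,080
  79,600 × 21% = 16,716
  → 26,796
  Less low-income housing credit 16,000 → 10,796

33,192 > 10,796, so the shadow minimum tax is the binding amount.

33,192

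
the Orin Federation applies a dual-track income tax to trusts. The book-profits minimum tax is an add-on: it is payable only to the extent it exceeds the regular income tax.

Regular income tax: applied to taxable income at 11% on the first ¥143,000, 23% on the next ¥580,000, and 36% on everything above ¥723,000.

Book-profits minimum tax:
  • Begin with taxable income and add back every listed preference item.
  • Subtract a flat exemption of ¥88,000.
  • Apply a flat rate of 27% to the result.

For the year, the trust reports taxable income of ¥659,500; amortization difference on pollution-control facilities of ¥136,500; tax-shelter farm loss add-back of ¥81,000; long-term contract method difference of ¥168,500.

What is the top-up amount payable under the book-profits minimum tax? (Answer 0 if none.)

¥124,000

Regular income tax:
  ¥143,000 × 11% = ¥15,730
  ¥516,500 × 23% = ¥118,795
  → ¥134,525

Book-profits minimum tax:
  Adjusted income: ¥659,500 + ¥136,500 + ¥81,000 + ¥168,500 = ¥1,045,500
  Less exemption ¥88,000 → base ¥957,500
  ¥957,500 × 27% = ¥258,525

Excess of book-profits minimum tax over regular income tax: ¥258,525 − ¥134,525 = ¥124,000.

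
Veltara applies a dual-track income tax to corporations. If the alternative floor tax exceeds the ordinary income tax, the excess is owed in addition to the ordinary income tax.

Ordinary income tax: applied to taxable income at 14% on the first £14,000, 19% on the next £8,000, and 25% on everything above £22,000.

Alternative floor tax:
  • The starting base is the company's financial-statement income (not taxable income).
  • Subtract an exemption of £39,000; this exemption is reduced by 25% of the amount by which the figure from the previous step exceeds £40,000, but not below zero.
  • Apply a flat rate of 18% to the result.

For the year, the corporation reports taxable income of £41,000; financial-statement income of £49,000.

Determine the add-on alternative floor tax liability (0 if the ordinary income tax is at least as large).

Ordinary income tax:
  £14,000 × 14% = £1,960
  £8,000 × 19% = £1,520
  £19,000 × 25% = £4,750
  → £8,230

Alternative floor tax:
  Base (financial-statement income): £49,000
  Exemption: £39,000 − 25% × (£49,000 − £40,000) = £39,000 − £2,250 = £36,750
  Base: £49,000 − £36,750 = £12,250
  £12,250 × 18% = £2,205

£2,205 ≤ £8,230, so no add-on is due.

£0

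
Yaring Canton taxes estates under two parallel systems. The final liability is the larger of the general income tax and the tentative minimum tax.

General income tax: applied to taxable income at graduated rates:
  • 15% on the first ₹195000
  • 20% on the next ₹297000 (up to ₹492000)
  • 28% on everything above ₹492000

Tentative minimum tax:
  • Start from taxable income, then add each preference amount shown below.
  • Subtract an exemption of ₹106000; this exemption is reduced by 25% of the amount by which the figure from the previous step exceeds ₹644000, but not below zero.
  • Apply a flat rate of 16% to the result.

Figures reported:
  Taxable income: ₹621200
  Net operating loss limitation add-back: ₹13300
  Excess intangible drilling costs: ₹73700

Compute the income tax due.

₹124826

Tentative minimum tax:
  Adjusted income: ₹621200 + ₹13300 + ₹73700 = ₹708200
  Exemption: ₹106000 − 25% × (₹708200 − ₹644000) = ₹106000 − ₹16050 = ₹89950
  Base: ₹708200 − ₹89950 = ₹618250
  ₹618250 × 16% = ₹98920

General income tax:
  ₹195000 × 15% = ₹29250
  ₹297000 × 20% = ₹59400
  ₹129200 × 28% = ₹36176
  → ₹124826

₹124826 > ₹98920, so the general income tax governs.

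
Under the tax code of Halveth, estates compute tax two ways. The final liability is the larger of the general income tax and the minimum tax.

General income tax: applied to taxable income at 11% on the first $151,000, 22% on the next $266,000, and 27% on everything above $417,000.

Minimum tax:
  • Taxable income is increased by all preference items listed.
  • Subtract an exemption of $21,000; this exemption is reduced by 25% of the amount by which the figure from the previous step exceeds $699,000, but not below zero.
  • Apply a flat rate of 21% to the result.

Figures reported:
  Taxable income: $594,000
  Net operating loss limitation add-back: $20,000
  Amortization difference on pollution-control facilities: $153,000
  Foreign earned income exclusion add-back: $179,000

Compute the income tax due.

$198,660

General income tax:
  $151,000 × 11% = $16,610
  $266,000 × 22% = $58,520
  $177,000 × 27% = $47,790
  → $122,920

Minimum tax:
  Adjusted income: $594,000 + $20,000 + $153,000 + $179,000 = $946,000
  Exemption: 25% × ($946,000 − $699,000) = $61,750 ≥ $21,000, so the exemption is fully phased out
  Base: $946,000 − $0 = $946,000
  $946,000 × 21% = $198,660

$198,660 > $122,920, so the minimum tax is the binding amount.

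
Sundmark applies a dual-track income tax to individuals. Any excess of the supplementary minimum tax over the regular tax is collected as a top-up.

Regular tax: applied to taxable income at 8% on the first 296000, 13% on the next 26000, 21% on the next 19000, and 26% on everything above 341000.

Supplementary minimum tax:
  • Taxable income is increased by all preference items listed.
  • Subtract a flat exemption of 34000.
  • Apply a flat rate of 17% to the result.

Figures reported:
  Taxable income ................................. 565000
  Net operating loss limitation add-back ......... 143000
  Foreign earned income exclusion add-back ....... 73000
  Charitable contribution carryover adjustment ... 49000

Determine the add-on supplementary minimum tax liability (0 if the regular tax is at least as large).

Regular tax:
  296000 × 8% = 23680
  26000 × 13% = 3380
  19000 × 21% = 3990
  224000 × 26% = 58240
  → 89290

Supplementary minimum tax:
  Adjusted income: 565000 + 143000 + 73000 + 49000 = 830000
  Less exemption 34000 → base 796000
  796000 × 17% = 135320

Excess of supplementary minimum tax over regular tax: 135320 − 89290 = 46030.

46030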